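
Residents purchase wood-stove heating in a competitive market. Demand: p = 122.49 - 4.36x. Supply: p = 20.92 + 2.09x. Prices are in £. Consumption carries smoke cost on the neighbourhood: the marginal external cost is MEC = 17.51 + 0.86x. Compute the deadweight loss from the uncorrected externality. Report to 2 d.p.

Market equilibrium (private): 20.92 + 2.09x = 122.49 - 4.36x → x_m = 15.7473.
Social marginal benefit = demand − MEC = 104.98 - 5.22x.
Set SMB = MC: 104.98 - 5.22x = 20.92 + 2.09x → x* = 11.4993.
The welfare-loss triangle has base |x_m − x*| and height MEC(x_m) (the vertical gap between SMB and MC is zero at x* and MEC at x_m).
DWL = ½ × 4.2480 × 31.0527 = 65.9559.

DWL = £65.96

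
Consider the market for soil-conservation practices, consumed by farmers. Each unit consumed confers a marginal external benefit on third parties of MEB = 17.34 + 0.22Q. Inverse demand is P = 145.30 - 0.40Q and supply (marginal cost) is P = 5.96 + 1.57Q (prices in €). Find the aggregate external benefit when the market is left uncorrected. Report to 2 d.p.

Market equilibrium (private): 5.96 + 1.57Q = 145.30 - 0.40Q → Q_m = 70.7310.
Total external benefit = ∫₀^{Q_m} (17.34 + 0.22Q) dQ = 17.34×70.7310 + ½×0.22×70.7310² = 1776.7917.

€1776.79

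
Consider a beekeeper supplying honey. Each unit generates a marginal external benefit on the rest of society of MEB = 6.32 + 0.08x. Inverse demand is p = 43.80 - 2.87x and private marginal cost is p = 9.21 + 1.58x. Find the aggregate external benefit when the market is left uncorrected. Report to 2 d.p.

Market equilibrium (private): 9.21 + 1.58x = 43.80 - 2.87x → x_m = 7.7730.
Total external benefit = ∫₀^{x_m} (6.32 + 0.08x) dx = 6.32×7.7730 + ½×0.08×7.7730² = 51.5421.

51.54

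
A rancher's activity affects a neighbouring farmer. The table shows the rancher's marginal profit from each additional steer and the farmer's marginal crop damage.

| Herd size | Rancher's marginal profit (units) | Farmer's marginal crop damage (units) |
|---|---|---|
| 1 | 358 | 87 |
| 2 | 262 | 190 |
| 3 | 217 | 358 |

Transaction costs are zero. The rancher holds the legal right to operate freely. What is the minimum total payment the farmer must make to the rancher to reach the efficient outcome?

Left alone the rancher would choose level 3 (marginal profit stays positive).
Efficient level: k* = 2 (marginal profit ≥ marginal crop damage through 2).
The farmer must at least cover the rancher's forgone profit from cutting 3→2: 217 = 217.

217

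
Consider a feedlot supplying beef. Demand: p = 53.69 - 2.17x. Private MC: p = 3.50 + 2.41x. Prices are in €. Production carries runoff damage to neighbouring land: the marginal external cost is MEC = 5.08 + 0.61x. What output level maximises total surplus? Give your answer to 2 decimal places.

x* = 8.69

Social marginal cost = private MC + MEC = 8.58 + 3.02x.
Set SMC = demand: 8.58 + 3.02x = 53.69 - 2.17x → x* = 8.6917.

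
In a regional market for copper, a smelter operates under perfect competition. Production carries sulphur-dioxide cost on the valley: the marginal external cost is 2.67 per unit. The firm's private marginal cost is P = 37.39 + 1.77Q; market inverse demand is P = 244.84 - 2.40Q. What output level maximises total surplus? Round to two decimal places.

Q* = 49.11

Social marginal cost = private MC + MEC = 40.06 + 1.77Q.
Set SMC = demand: 40.06 + 1.77Q = 244.84 - 2.40Q → Q* = 49.1079.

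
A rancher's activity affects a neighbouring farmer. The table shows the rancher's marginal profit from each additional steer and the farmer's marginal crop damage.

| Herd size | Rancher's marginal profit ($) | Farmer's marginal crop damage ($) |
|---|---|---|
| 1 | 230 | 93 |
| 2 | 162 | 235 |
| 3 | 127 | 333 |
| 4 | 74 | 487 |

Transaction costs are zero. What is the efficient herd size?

1

Bargaining reaches the level where marginal profit last exceeds marginal crop damage.
That holds through level 1 (230 ≥ 93) but not at 2 (162 < 235).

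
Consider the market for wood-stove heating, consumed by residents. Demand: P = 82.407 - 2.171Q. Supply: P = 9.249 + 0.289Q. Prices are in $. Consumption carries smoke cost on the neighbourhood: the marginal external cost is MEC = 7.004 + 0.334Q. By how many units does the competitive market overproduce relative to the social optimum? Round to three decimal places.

Market equilibrium (private): 9.249 + 0.289Q = 82.407 - 2.171Q → Q_m = 29.7390.
Social marginal benefit = demand − MEC = 75.403 - 2.505Q.
Set SMB = MC: 75.403 - 2.505Q = 9.249 + 0.289Q → Q* = 23.6772.
Gap = |29.7390 − 23.6772| = 6.0618.

6.062 units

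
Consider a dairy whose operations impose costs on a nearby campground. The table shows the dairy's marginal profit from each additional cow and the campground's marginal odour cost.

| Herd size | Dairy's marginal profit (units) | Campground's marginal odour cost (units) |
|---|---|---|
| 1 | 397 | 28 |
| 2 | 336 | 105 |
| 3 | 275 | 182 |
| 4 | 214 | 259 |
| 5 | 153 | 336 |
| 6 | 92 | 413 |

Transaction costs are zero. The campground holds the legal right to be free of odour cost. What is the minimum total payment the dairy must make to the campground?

315

Efficient level: marginal profit ≥ marginal odour cost through level 3, so k* = 3.
With the campground holding the right, the dairy must at least compensate total damage at k*: 28 + 105 + 182 = 315.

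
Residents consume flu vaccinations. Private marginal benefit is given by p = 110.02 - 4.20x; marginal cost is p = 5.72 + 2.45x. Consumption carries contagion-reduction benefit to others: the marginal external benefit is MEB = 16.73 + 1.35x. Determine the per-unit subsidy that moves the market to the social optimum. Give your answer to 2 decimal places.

Social marginal benefit = demand + MEB = 126.75 - 2.85x.
Set SMB = MC: 126.75 - 2.85x = 5.72 + 2.45x → x* = 22.8358.
The Pigouvian subsidy equals MEB at x*: 16.73 + 1.35×22.8358 = 47.5583.

subsidy = 47.56 per unit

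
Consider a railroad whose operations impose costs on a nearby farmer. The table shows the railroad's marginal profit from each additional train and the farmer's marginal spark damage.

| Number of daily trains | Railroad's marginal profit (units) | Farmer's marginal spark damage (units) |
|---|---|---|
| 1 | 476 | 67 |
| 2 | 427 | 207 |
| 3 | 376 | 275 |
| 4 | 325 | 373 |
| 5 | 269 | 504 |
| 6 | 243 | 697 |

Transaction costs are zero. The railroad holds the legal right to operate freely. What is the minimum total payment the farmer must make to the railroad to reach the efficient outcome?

Left alone the railroad would choose level 6 (marginal profit stays positive).
Efficient level: k* = 3 (marginal profit ≥ marginal spark damage through 3).
The farmer must at least cover the railroad's forgone profit from cutting 6→3: 325 + 269 + 243 = 837.

837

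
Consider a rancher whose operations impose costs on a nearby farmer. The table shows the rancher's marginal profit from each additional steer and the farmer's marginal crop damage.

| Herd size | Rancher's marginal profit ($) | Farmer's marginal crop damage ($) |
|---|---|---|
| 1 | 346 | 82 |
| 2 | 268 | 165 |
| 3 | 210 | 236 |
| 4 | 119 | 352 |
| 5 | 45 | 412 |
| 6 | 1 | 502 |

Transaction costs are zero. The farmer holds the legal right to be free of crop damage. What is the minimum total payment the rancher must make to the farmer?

Efficient level: marginal profit ≥ marginal crop damage through level 2, so k* = 2.
With the farmer holding the right, the rancher must at least compensate total damage at k*: 82 + 165 = 247.

$247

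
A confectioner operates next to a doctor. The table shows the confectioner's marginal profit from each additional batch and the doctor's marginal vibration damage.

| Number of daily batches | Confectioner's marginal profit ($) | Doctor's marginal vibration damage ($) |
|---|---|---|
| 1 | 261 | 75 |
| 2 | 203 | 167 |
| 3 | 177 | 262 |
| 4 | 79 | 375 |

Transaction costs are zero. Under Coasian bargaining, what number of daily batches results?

2

Bargaining reaches the level where marginal profit last exceeds marginal vibration damage.
That holds through level 2 (203 ≥ 167) but not at 3 (177 < 262).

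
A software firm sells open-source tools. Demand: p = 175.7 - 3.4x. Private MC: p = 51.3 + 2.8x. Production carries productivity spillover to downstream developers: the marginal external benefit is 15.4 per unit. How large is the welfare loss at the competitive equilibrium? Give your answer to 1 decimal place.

Market equilibrium (private): 51.3 + 2.8x = 175.7 - 3.4x → x_m = 20.0645.
Social marginal cost = private MC − MEB = 35.9 + 2.8x.
Set SMC = demand: 35.9 + 2.8x = 175.7 - 3.4x → x* = 22.5484.
Between x* and x_m the wedge demand − SMC runs linearly from 0 to MEB(x_m), so the loss is a triangle.
DWL = ½ × 2.4839 × 15.4000 = 19.1260.

DWL = 19.1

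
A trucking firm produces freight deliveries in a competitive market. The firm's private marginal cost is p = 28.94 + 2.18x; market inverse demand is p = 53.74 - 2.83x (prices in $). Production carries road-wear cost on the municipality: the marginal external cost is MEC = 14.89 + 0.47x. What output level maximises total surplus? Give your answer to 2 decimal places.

Social marginal cost = private MC + MEC = 43.83 + 2.65x.
Set SMC = demand: 43.83 + 2.65x = 53.74 - 2.83x → x* = 1.8084.

x* = 1.81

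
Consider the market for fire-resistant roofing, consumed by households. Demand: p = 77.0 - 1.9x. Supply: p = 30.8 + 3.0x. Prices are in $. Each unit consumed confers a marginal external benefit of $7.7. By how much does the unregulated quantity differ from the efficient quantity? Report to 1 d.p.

1.6 units

Market equilibrium (private): 30.8 + 3.0x = 77.0 - 1.9x → x_m = 9.4286.
Social marginal benefit = demand + MEB = 84.7 - 1.9x.
Set SMB = MC: 84.7 - 1.9x = 30.8 + 3.0x → x* = 11.0000.
Gap = |9.4286 − 11.0000| = 1.5714.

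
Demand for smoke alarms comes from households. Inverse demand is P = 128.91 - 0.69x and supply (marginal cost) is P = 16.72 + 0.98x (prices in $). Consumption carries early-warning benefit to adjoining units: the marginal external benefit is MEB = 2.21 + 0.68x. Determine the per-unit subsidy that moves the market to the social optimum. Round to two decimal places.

Social marginal benefit = demand + MEB = 131.12 - 0.01x.
Set SMB = MC: 131.12 - 0.01x = 16.72 + 0.98x → x* = 115.5556.
The Pigouvian subsidy equals MEB at x*: 2.21 + 0.68×115.5556 = 80.7878.

subsidy = $80.79 per unit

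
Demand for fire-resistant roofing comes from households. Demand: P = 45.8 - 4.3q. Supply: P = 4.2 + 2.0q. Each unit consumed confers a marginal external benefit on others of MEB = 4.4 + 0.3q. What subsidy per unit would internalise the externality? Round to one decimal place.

Social marginal benefit = demand + MEB = 50.2 - 4.0q.
Set SMB = MC: 50.2 - 4.0q = 4.2 + 2.0q → q* = 7.6667.
The Pigouvian subsidy equals MEB at q*: 4.4 + 0.3×7.6667 = 6.7000.

subsidy = 6.7 per unit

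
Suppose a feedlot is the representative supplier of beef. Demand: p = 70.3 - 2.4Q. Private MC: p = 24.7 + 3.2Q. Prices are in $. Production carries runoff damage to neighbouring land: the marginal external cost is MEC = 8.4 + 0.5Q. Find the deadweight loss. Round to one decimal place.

Market equilibrium (private): 24.7 + 3.2Q = 70.3 - 2.4Q → Q_m = 8.1429.
Social marginal cost = private MC + MEC = 33.1 + 3.7Q.
Set SMC = demand: 33.1 + 3.7Q = 70.3 - 2.4Q → Q* = 6.0984.
Between Q* and Q_m the wedge SMC − demand runs linearly from 0 to MEC(Q_m), so the loss is a triangle.
DWL = ½ × 2.0445 × 12.4714 = 12.7489.

DWL = $12.7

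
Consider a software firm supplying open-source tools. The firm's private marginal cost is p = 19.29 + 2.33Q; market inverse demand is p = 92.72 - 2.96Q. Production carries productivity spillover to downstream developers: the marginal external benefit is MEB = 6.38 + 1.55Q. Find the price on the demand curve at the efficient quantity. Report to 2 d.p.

P = 29.55

Social marginal cost = private MC − MEB = 12.91 + 0.78Q.
Set SMC = demand: 12.91 + 0.78Q = 92.72 - 2.96Q → Q* = 21.3396.
Consumer price on the demand curve at Q*: 92.72 − 2.96×21.3396 = 29.5548.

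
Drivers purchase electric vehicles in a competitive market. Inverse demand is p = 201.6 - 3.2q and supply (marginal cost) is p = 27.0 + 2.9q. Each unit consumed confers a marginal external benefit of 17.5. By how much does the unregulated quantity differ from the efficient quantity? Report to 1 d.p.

2.9 units

Market equilibrium (private): 27.0 + 2.9q = 201.6 - 3.2q → q_m = 28.6230.
Social marginal benefit = demand + MEB = 219.1 - 3.2q.
Set SMB = MC: 219.1 - 3.2q = 27.0 + 2.9q → q* = 31.4918.
Gap = |28.6230 − 31.4918| = 2.8688.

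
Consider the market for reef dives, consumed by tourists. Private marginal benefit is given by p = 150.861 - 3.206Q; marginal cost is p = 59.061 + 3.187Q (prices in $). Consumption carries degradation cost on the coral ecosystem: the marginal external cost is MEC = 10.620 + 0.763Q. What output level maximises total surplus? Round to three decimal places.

Social marginal benefit = demand − MEC = 140.241 - 3.969Q.
Set SMB = MC: 140.241 - 3.969Q = 59.061 + 3.187Q → Q* = 11.3443.

Q* = 11.344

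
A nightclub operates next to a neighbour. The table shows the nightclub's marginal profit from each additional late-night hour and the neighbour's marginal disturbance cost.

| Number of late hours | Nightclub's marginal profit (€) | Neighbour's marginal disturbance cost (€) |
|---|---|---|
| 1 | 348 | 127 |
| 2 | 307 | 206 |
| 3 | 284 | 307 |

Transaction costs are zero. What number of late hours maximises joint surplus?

2

Bargaining reaches the level where marginal profit last exceeds marginal disturbance cost.
That holds through level 2 (307 ≥ 206) but not at 3 (284 < 307).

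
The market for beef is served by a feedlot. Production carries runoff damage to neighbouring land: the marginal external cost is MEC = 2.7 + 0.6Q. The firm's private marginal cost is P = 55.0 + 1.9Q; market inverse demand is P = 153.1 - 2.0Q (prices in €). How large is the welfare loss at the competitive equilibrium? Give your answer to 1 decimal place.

DWL = €35.2

Market equilibrium (private): 55.0 + 1.9Q = 153.1 - 2.0Q → Q_m = 25.1538.
Social marginal cost = private MC + MEC = 57.7 + 2.5Q.
Set SMC = demand: 57.7 + 2.5Q = 153.1 - 2.0Q → Q* = 21.2000.
Height of the DWL triangle at Q_m is SMC(Q_m) − demand(Q_m) = MEC(Q_m) = 17.7923.
DWL = ½ × 3.9538 × 17.7923 = 35.1736.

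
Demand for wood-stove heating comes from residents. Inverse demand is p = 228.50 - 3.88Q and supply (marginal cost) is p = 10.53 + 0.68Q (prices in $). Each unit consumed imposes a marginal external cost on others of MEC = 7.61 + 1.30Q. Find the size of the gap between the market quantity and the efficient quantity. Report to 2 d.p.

11.90 units

Market equilibrium (private): 10.53 + 0.68Q = 228.50 - 3.88Q → Q_m = 47.8004.
Social marginal benefit = demand − MEC = 220.89 - 5.18Q.
Set SMB = MC: 220.89 - 5.18Q = 10.53 + 0.68Q → Q* = 35.8976.
Gap = |47.8004 − 35.8976| = 11.9028.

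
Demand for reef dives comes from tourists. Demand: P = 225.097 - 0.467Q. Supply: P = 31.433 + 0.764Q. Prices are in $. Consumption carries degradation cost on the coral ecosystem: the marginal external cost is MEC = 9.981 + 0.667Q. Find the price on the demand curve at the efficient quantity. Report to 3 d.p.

Social marginal benefit = demand − MEC = 215.116 - 1.134Q.
Set SMB = MC: 215.116 - 1.134Q = 31.433 + 0.764Q → Q* = 96.7771.
Consumer price on the demand curve at Q*: 225.097 − 0.467×96.7771 = 179.9021.

P = $179.902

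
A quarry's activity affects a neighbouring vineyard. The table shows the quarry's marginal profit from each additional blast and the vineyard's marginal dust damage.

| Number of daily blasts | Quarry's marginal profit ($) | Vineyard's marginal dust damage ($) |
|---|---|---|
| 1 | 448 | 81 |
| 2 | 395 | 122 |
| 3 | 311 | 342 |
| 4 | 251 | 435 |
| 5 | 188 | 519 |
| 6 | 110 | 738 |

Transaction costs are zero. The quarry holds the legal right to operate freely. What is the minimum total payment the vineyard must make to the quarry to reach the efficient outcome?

$860

Left alone the quarry would choose level 6 (marginal profit stays positive).
Efficient level: k* = 2 (marginal profit ≥ marginal dust damage through 2).
The vineyard must at least cover the quarry's forgone profit from cutting 6→2: 311 + 251 + 188 + 110 = 860.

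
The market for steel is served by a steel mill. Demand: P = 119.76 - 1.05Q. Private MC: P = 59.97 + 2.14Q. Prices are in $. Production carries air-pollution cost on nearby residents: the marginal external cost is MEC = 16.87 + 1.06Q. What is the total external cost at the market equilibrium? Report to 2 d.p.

$502.38

Market equilibrium (private): 59.97 + 2.14Q = 119.76 - 1.05Q → Q_m = 18.7429.
Total external cost = ∫₀^{Q_m} (16.87 + 1.06Q) dQ = 16.87×18.7429 + ½×1.06×18.7429² = 502.3798.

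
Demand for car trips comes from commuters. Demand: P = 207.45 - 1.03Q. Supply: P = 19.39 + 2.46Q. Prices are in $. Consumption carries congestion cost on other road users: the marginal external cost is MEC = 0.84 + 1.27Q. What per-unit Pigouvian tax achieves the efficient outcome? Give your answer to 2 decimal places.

Social marginal benefit = demand − MEC = 206.61 - 2.30Q.
Set SMB = MC: 206.61 - 2.30Q = 19.39 + 2.46Q → Q* = 39.3319.
The Pigouvian tax equals MEC at Q*: 0.84 + 1.27×39.3319 = 50.7915.

tax = $50.79 per unit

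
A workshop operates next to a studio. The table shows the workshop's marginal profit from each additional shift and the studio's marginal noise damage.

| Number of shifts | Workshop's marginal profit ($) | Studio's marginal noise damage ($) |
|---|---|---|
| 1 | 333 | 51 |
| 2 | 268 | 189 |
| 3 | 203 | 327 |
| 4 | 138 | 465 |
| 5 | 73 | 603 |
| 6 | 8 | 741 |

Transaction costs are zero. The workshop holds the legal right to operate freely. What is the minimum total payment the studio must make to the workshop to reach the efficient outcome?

$422

Left alone the workshop would choose level 6 (marginal profit stays positive).
Efficient level: k* = 2 (marginal profit ≥ marginal noise damage through 2).
The studio must at least cover the workshop's forgone profit from cutting 6→2: 203 + 138 + 73 + 8 = 422.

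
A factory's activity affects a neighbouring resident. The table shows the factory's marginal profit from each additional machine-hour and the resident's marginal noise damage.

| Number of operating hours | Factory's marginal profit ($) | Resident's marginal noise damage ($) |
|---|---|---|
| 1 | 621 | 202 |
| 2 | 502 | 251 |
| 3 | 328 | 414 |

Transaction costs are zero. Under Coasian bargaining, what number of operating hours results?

2

Bargaining reaches the level where marginal profit last exceeds marginal noise damage.
That holds through level 2 (502 ≥ 251) but not at 3 (328 < 414).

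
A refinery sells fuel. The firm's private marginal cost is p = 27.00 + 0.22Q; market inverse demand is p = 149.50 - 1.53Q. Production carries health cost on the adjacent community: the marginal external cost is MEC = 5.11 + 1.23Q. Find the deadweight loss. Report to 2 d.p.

Market equilibrium (private): 27.00 + 0.22Q = 149.50 - 1.53Q → Q_m = 70.0000.
Social marginal cost = private MC + MEC = 32.11 + 1.45Q.
Set SMC = demand: 32.11 + 1.45Q = 149.50 - 1.53Q → Q* = 39.3926.
Height of the DWL triangle at Q_m is SMC(Q_m) − demand(Q_m) = MEC(Q_m) = 91.2100.
DWL = ½ × 30.6074 × 91.2100 = 1395.8505.

DWL = 1395.85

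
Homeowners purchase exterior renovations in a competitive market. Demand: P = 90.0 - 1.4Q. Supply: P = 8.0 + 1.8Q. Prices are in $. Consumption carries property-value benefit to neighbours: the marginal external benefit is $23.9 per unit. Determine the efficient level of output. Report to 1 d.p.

Social marginal benefit = demand + MEB = 113.9 - 1.4Q.
Set SMB = MC: 113.9 - 1.4Q = 8.0 + 1.8Q → Q* = 33.0938.

Q* = 33.1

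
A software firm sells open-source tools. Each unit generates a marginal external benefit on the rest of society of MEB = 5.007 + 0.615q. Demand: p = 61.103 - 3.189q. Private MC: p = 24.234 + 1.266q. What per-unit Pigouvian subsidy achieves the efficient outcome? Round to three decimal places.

subsidy = 11.714 per unit

Social marginal cost = private MC − MEB = 19.227 + 0.651q.
Set SMC = demand: 19.227 + 0.651q = 61.103 - 3.189q → q* = 10.9052.
The Pigouvian subsidy equals MEB at q*: 5.007 + 0.615×10.9052 = 11.7137.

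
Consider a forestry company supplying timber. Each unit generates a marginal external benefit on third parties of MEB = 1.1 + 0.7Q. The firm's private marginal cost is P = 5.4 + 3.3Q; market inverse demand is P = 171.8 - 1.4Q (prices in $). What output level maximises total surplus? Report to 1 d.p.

Social marginal cost = private MC − MEB = 4.3 + 2.6Q.
Set SMC = demand: 4.3 + 2.6Q = 171.8 - 1.4Q → Q* = 41.8750.

Q* = 41.9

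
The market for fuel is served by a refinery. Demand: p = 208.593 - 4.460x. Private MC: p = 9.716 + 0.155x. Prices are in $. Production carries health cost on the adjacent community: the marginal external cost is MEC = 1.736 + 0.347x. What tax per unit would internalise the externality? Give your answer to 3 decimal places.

Social marginal cost = private MC + MEC = 11.452 + 0.502x.
Set SMC = demand: 11.452 + 0.502x = 208.593 - 4.460x → x* = 39.7301.
The Pigouvian tax equals MEC at x*: 1.736 + 0.347×39.7301 = 15.5223.

tax = $15.522 per unit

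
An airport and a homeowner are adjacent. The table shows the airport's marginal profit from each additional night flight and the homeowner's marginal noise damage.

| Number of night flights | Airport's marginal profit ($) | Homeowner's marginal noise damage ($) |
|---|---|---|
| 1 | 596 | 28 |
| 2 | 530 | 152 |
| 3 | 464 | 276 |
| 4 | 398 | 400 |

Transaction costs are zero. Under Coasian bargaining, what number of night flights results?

3

Bargaining reaches the level where marginal profit last exceeds marginal noise damage.
That holds through level 3 (464 ≥ 276) but not at 4 (398 < 400).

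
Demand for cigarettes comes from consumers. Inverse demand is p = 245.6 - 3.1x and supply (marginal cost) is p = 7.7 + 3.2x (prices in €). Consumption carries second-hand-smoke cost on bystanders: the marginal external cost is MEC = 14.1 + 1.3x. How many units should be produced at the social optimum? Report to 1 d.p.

x* = 29.4

Social marginal benefit = demand − MEC = 231.5 - 4.4x.
Set SMB = MC: 231.5 - 4.4x = 7.7 + 3.2x → x* = 29.4474.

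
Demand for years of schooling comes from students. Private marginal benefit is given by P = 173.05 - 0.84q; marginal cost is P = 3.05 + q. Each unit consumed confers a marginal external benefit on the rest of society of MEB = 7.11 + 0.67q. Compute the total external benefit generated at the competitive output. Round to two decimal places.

Market equilibrium (private): 3.05 + q = 173.05 - 0.84q → q_m = 92.3913.
Total external benefit = ∫₀^{q_m} (7.11 + 0.67q) dq = 7.11×92.3913 + ½×0.67×92.3913² = 3516.5132.

3516.51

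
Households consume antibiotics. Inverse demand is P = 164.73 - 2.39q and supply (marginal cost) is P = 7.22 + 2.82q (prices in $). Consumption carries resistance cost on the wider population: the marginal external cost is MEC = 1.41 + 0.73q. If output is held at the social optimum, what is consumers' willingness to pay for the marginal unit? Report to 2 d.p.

Social marginal benefit = demand − MEC = 163.32 - 3.12q.
Set SMB = MC: 163.32 - 3.12q = 7.22 + 2.82q → q* = 26.2795.
Consumer price on the demand curve at q*: 164.73 − 2.39×26.2795 = 101.9220.

P = $101.92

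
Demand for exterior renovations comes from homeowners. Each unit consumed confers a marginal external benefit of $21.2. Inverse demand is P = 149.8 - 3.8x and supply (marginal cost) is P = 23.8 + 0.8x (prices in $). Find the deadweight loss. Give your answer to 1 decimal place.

DWL = $48.9

Market equilibrium (private): 23.8 + 0.8x = 149.8 - 3.8x → x_m = 27.3913.
Social marginal benefit = demand + MEB = 171.0 - 3.8x.
Set SMB = MC: 171.0 - 3.8x = 23.8 + 0.8x → x* = 32.0000.
The welfare-loss triangle has base |x_m − x*| and height MEB(x_m) (the vertical gap between SMB and MC is zero at x* and MEB at x_m).
DWL = ½ × 4.6087 × 21.2000 = 48.8522.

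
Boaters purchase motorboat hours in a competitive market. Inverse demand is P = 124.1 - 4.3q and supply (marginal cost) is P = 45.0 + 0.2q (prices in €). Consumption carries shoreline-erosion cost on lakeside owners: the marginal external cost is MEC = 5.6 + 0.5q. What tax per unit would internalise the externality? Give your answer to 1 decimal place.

Social marginal benefit = demand − MEC = 118.5 - 4.8q.
Set SMB = MC: 118.5 - 4.8q = 45.0 + 0.2q → q* = 14.7000.
The Pigouvian tax equals MEC at q*: 5.6 + 0.5×14.7000 = 12.9500.

tax = €13.0 per unit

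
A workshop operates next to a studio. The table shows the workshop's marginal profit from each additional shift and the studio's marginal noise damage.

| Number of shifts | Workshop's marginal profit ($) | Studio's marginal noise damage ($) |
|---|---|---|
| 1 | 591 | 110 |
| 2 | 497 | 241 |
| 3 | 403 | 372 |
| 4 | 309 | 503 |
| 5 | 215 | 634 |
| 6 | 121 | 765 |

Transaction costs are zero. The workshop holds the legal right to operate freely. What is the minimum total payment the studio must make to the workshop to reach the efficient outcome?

Left alone the workshop would choose level 6 (marginal profit stays positive).
Efficient level: k* = 3 (marginal profit ≥ marginal noise damage through 3).
The studio must at least cover the workshop's forgone profit from cutting 6→3: 309 + 215 + 121 = 645.

$645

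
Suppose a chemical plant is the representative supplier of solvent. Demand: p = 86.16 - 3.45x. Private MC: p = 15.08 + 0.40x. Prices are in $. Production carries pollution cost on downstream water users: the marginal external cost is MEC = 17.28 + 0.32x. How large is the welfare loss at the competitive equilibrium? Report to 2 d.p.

Market equilibrium (private): 15.08 + 0.40x = 86.16 - 3.45x → x_m = 18.4623.
Social marginal cost = private MC + MEC = 32.36 + 0.72x.
Set SMC = demand: 32.36 + 0.72x = 86.16 - 3.45x → x* = 12.9017.
Height of the DWL triangle at x_m is SMC(x_m) − demand(x_m) = MEC(x_m) = 23.1879.
DWL = ½ × 5.5606 × 23.1879 = 64.4693.

DWL = $64.47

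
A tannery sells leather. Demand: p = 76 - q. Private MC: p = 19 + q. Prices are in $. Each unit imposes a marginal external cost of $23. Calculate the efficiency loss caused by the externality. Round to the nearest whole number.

DWL = $132

Market equilibrium (private): 19 + q = 76 - q → q_m = 28.5000.
Social marginal cost = private MC + MEC = 42 + q.
Set SMC = demand: 42 + q = 76 - q → q* = 17.0000.
Height of the DWL triangle at q_m is SMC(q_m) − demand(q_m) = MEC(q_m) = 23.0000.
DWL = ½ × 11.5000 × 23.0000 = 132.2500.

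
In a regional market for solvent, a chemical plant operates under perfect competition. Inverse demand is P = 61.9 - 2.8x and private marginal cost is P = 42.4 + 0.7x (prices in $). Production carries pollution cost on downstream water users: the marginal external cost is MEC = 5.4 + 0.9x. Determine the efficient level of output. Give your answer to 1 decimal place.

Social marginal cost = private MC + MEC = 47.8 + 1.6x.
Set SMC = demand: 47.8 + 1.6x = 61.9 - 2.8x → x* = 3.2045.

x* = 3.2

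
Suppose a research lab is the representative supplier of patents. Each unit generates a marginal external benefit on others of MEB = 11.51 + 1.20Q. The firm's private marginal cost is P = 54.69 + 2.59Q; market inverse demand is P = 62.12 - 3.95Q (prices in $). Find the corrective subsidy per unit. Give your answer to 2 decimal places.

subsidy = $15.77 per unit

Social marginal cost = private MC − MEB = 43.18 + 1.39Q.
Set SMC = demand: 43.18 + 1.39Q = 62.12 - 3.95Q → Q* = 3.5468.
The Pigouvian subsidy equals MEB at Q*: 11.51 + 1.20×3.5468 = 15.7662.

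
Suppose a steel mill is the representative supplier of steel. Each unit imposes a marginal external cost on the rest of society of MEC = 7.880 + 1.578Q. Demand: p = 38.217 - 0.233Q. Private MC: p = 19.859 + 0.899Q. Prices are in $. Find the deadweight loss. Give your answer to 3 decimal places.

DWL = $206.698

Market equilibrium (private): 19.859 + 0.899Q = 38.217 - 0.233Q → Q_m = 16.2173.
Social marginal cost = private MC + MEC = 27.739 + 2.477Q.
Set SMC = demand: 27.739 + 2.477Q = 38.217 - 0.233Q → Q* = 3.8664.
Between Q* and Q_m the wedge SMC − demand runs linearly from 0 to MEC(Q_m), so the loss is a triangle.
DWL = ½ × 12.3509 × 33.4709 = 206.6979.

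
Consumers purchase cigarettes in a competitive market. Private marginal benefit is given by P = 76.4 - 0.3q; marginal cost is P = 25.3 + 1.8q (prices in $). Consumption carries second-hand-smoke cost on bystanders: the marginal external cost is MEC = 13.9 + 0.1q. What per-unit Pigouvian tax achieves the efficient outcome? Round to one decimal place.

Social marginal benefit = demand − MEC = 62.5 - 0.4q.
Set SMB = MC: 62.5 - 0.4q = 25.3 + 1.8q → q* = 16.9091.
The Pigouvian tax equals MEC at q*: 13.9 + 0.1×16.9091 = 15.5909.

tax = $15.6 per unit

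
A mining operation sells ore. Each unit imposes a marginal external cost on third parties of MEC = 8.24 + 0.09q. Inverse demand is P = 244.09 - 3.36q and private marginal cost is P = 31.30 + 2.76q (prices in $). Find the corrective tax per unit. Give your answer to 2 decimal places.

tax = $11.20 per unit

Social marginal cost = private MC + MEC = 39.54 + 2.85q.
Set SMC = demand: 39.54 + 2.85q = 244.09 - 3.36q → q* = 32.9388.
The Pigouvian tax equals MEC at q*: 8.24 + 0.09×32.9388 = 11.2045.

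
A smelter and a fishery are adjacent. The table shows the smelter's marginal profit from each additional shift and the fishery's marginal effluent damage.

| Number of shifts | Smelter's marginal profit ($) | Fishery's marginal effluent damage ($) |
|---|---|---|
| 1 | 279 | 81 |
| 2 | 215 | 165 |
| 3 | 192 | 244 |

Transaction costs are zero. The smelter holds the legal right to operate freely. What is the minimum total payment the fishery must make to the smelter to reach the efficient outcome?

Left alone the smelter would choose level 3 (marginal profit stays positive).
Efficient level: k* = 2 (marginal profit ≥ marginal effluent damage through 2).
The fishery must at least cover the smelter's forgone profit from cutting 3→2: 192 = 192.

$192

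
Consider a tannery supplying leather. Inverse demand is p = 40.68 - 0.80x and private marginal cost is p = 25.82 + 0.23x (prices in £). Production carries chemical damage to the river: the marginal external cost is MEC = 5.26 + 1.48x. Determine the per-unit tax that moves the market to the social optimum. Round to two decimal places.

tax = £10.92 per unit

Social marginal cost = private MC + MEC = 31.08 + 1.71x.
Set SMC = demand: 31.08 + 1.71x = 40.68 - 0.80x → x* = 3.8247.
The Pigouvian tax equals MEC at x*: 5.26 + 1.48×3.8247 = 10.9206.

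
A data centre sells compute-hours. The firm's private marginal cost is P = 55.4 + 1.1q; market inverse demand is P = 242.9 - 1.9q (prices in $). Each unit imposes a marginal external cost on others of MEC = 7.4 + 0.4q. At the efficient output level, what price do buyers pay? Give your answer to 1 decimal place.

P = $142.3

Social marginal cost = private MC + MEC = 62.8 + 1.5q.
Set SMC = demand: 62.8 + 1.5q = 242.9 - 1.9q → q* = 52.9706.
Consumer price on the demand curve at q*: 242.9 − 1.9×52.9706 = 142.2559.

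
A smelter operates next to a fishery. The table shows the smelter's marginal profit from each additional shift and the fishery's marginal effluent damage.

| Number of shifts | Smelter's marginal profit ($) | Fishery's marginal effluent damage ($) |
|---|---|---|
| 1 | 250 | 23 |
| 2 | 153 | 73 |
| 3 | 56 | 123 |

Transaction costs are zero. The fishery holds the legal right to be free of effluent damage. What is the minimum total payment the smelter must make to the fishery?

Efficient level: marginal profit ≥ marginal effluent damage through level 2, so k* = 2.
With the fishery holding the right, the smelter must at least compensate total damage at k*: 23 + 73 = 96.

$96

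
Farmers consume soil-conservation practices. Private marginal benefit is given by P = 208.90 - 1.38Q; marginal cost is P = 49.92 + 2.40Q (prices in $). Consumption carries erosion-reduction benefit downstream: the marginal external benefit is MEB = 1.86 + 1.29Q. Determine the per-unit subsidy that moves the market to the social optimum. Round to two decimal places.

subsidy = $85.19 per unit

Social marginal benefit = demand + MEB = 210.76 - 0.09Q.
Set SMB = MC: 210.76 - 0.09Q = 49.92 + 2.40Q → Q* = 64.5944.
The Pigouvian subsidy equals MEB at Q*: 1.86 + 1.29×64.5944 = 85.1868.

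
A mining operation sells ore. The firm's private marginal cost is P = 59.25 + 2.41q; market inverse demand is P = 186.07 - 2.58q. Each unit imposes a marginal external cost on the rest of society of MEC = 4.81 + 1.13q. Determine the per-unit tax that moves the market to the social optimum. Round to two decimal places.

Social marginal cost = private MC + MEC = 64.06 + 3.54q.
Set SMC = demand: 64.06 + 3.54q = 186.07 - 2.58q → q* = 19.9363.
The Pigouvian tax equals MEC at q*: 4.81 + 1.13×19.9363 = 27.3380.

tax = 27.34 per unit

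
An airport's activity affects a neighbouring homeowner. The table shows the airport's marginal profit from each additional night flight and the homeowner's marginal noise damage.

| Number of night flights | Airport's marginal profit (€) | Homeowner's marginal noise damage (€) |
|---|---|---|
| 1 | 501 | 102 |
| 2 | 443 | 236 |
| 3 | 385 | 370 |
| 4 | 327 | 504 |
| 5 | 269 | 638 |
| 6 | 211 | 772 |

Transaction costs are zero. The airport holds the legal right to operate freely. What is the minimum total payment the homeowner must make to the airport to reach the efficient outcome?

Left alone the airport would choose level 6 (marginal profit stays positive).
Efficient level: k* = 3 (marginal profit ≥ marginal noise damage through 3).
The homeowner must at least cover the airport's forgone profit from cutting 6→3: 327 + 269 + 211 = 807.

€807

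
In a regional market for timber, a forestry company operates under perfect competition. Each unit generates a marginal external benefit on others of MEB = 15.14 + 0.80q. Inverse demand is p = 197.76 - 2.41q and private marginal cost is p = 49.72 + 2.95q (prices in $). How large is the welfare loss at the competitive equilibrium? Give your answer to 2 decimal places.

Market equilibrium (private): 49.72 + 2.95q = 197.76 - 2.41q → q_m = 27.6194.
Social marginal cost = private MC − MEB = 34.58 + 2.15q.
Set SMC = demand: 34.58 + 2.15q = 197.76 - 2.41q → q* = 35.7851.
The welfare-loss triangle has base |q_m − q*| and height MEB(q_m) (the vertical gap between SMC and demand is zero at q* and MEB at q_m).
DWL = ½ × 8.1657 × 37.2355 = 152.0270.

DWL = $152.03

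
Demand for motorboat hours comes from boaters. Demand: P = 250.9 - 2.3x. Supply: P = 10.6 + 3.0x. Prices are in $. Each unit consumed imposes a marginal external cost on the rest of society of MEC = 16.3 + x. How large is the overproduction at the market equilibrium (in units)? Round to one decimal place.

9.8 units

Market equilibrium (private): 10.6 + 3.0x = 250.9 - 2.3x → x_m = 45.3396.
Social marginal benefit = demand − MEC = 234.6 - 3.3x.
Set SMB = MC: 234.6 - 3.3x = 10.6 + 3.0x → x* = 35.5556.
Gap = |45.3396 − 35.5556| = 9.7840.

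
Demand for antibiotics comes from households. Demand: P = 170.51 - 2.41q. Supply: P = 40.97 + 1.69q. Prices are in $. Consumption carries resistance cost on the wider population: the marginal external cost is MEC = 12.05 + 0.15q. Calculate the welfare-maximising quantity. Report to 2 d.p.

Social marginal benefit = demand − MEC = 158.46 - 2.56q.
Set SMB = MC: 158.46 - 2.56q = 40.97 + 1.69q → q* = 27.6447.

q* = 27.64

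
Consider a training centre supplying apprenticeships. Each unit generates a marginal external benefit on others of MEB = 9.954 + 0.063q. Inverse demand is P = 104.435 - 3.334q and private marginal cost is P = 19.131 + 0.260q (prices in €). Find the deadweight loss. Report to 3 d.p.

Market equilibrium (private): 19.131 + 0.260q = 104.435 - 3.334q → q_m = 23.7351.
Social marginal cost = private MC − MEB = 9.177 + 0.197q.
Set SMC = demand: 9.177 + 0.197q = 104.435 - 3.334q → q* = 26.9776.
Between q* and q_m the wedge demand − SMC runs linearly from 0 to MEB(q_m), so the loss is a triangle.
DWL = ½ × 3.2425 × 11.4493 = 18.5622.

DWL = €18.562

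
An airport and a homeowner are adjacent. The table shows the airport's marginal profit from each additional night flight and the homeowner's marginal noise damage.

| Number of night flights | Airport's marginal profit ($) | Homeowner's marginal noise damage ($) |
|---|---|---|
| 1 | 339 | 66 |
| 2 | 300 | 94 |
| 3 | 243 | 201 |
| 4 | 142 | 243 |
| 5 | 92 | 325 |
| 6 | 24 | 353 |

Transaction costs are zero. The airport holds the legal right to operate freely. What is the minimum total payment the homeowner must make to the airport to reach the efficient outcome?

Left alone the airport would choose level 6 (marginal profit stays positive).
Efficient level: k* = 3 (marginal profit ≥ marginal noise damage through 3).
The homeowner must at least cover the airport's forgone profit from cutting 6→3: 142 + 92 + 24 = 258.

$258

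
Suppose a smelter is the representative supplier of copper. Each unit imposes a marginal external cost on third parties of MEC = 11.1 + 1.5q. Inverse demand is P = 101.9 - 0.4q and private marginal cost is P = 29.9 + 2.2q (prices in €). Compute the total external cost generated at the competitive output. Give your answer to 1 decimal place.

€882.5

Market equilibrium (private): 29.9 + 2.2q = 101.9 - 0.4q → q_m = 27.6923.
Total external cost = ∫₀^{q_m} (11.1 + 1.5q) dq = 11.1×27.6923 + ½×1.5×27.6923² = 882.5321.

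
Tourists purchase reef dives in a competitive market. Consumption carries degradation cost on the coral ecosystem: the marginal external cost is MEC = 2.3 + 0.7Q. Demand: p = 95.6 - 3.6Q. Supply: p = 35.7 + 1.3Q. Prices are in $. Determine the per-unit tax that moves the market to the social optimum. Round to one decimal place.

Social marginal benefit = demand − MEC = 93.3 - 4.3Q.
Set SMB = MC: 93.3 - 4.3Q = 35.7 + 1.3Q → Q* = 10.2857.
The Pigouvian tax equals MEC at Q*: 2.3 + 0.7×10.2857 = 9.5000.

tax = $9.5 per unit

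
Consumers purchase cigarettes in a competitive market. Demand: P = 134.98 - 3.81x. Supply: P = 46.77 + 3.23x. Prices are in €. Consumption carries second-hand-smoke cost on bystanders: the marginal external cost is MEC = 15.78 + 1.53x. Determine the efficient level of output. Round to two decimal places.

Social marginal benefit = demand − MEC = 119.20 - 5.34x.
Set SMB = MC: 119.20 - 5.34x = 46.77 + 3.23x → x* = 8.4516.

x* = 8.45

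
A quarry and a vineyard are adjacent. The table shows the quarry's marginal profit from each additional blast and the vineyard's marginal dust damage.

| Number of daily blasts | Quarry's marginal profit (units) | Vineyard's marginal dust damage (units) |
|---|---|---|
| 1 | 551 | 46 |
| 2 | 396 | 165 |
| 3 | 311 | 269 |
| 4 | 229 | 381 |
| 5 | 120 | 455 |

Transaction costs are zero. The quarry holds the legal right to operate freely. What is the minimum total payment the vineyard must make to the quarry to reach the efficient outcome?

Left alone the quarry would choose level 5 (marginal profit stays positive).
Efficient level: k* = 3 (marginal profit ≥ marginal dust damage through 3).
The vineyard must at least cover the quarry's forgone profit from cutting 5→3: 229 + 120 = 349.

349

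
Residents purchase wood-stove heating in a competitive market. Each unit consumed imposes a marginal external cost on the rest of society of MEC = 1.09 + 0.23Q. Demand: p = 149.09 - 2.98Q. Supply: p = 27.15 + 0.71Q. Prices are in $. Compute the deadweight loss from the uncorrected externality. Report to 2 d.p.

DWL = $9.63

Market equilibrium (private): 27.15 + 0.71Q = 149.09 - 2.98Q → Q_m = 33.0461.
Social marginal benefit = demand − MEC = 148.00 - 3.21Q.
Set SMB = MC: 148.00 - 3.21Q = 27.15 + 0.71Q → Q* = 30.8291.
Between Q* and Q_m the wedge MC − SMB runs linearly from 0 to MEC(Q_m), so the loss is a triangle.
DWL = ½ × 2.2170 × 8.6906 = 9.6335.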